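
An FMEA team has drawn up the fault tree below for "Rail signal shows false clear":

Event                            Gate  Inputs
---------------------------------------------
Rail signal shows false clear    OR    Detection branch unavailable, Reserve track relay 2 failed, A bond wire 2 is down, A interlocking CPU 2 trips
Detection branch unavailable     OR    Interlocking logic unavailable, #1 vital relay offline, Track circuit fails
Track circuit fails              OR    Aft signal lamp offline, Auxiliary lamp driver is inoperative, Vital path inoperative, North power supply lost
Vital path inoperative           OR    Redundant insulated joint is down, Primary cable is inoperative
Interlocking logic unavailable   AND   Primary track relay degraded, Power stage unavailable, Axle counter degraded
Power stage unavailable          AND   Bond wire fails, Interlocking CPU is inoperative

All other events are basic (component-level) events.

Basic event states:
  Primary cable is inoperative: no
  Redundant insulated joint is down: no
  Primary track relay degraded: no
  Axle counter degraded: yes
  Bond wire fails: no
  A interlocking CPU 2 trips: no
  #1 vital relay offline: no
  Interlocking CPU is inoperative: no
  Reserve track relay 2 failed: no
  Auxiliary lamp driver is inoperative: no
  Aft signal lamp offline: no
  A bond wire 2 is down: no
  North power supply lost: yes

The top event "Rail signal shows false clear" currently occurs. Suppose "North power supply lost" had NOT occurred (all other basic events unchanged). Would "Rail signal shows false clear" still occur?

Counterfactual: set "North power supply lost" to not occurred.
Power stage unavailable [AND]: Bond wire fails=not, Interlocking CPU is inoperative=not → not all inputs occur → does not occur.
Interlocking logic unavailable [AND]: Primary track relay degraded=not, Power stage unavailable=not, Axle counter degraded=occurs → not all inputs occur → does not occur.
Vital path inoperative [OR]: Redundant insulated joint is down=not, Primary cable is inoperative=not → no input occurs → does not occur.
Track circuit fails [OR]: Aft signal lamp offline=not, Auxiliary lamp driver is inoperative=not, Vital path inoperative=not, North power supply lost=not → no input occurs → does not occur.
Detection branch unavailable [OR]: Interlocking logic unavailable=not, #1 vital relay offline=not, Track circuit fails=not → no input occurs → does not occur.
Rail signal shows false clear [OR]: Detection branch unavailable=not, Reserve track relay 2 failed=not, A bond wire 2 is down=not, A interlocking CPU 2 trips=not → no input occurs → does not occur.

No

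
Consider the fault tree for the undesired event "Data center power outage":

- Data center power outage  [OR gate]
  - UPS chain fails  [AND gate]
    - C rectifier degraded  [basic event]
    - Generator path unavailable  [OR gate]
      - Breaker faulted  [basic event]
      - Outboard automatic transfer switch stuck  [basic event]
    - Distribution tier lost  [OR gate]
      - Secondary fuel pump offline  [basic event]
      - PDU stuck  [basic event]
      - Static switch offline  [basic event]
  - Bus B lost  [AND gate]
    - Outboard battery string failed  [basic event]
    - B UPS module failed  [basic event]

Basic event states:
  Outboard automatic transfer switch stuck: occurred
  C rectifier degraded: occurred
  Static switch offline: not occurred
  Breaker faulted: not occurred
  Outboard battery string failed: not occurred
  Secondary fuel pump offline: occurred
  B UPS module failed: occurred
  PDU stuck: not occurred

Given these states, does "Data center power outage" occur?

Yes

Generator path unavailable [OR]: Breaker faulted=not, Outboard automatic transfer switch stuck=occurs → at least one input occurs → occurs.
Distribution tier lost [OR]: Secondary fuel pump offline=occurs, PDU stuck=not, Static switch offline=not → at least one input occurs → occurs.
UPS chain fails [AND]: C rectifier degraded=occurs, Generator path unavailable=occurs, Distribution tier lost=occurs → all inputs occur → occurs.
Bus B lost [AND]: Outboard battery string failed=not, B UPS module failed=occurs → not all inputs occur → does not occur.
Data center power outage [OR]: UPS chain fails=occurs, Bus B lost=not → at least one input occurs → occurs.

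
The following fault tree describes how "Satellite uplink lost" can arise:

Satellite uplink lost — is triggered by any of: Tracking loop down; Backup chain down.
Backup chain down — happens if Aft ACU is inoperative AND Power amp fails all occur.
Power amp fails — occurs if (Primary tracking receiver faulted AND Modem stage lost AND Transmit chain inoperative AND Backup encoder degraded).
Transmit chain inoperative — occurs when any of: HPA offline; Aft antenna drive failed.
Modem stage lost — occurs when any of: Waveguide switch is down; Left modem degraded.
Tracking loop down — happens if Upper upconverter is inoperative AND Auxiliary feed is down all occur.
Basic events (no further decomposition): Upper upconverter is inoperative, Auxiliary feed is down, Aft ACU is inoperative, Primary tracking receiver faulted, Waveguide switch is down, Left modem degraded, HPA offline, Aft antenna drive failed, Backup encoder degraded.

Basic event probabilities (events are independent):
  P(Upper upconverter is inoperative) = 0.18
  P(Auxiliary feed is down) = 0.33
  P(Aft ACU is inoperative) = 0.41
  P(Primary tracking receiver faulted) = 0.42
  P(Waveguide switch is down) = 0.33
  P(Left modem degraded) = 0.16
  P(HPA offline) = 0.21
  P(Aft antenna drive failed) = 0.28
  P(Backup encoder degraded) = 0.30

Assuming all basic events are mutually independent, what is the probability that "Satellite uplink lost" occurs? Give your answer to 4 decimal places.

P(Tracking loop down) [AND] = 0.18 × 0.33 = 0.059400
P(Modem stage lost) [OR] = 1 − (1−0.33) × (1−0.16) = 0.437200
P(Transmit chain inoperative) [OR] = 1 − (1−0.21) × (1−0.28) = 0.431200
P(Power amp fails) [AND] = 0.42 × 0.437200 × 0.431200 × 0.30 = 0.023754
P(Backup chain down) [AND] = 0.41 × 0.023754 = 0.009739
P(Satellite uplink lost) [OR] = 1 − (1−0.059400) × (1−0.009739) = 0.068561
Rounded to 4 decimal places: P(Satellite uplink lost) ≈ 0.0686.

0.0686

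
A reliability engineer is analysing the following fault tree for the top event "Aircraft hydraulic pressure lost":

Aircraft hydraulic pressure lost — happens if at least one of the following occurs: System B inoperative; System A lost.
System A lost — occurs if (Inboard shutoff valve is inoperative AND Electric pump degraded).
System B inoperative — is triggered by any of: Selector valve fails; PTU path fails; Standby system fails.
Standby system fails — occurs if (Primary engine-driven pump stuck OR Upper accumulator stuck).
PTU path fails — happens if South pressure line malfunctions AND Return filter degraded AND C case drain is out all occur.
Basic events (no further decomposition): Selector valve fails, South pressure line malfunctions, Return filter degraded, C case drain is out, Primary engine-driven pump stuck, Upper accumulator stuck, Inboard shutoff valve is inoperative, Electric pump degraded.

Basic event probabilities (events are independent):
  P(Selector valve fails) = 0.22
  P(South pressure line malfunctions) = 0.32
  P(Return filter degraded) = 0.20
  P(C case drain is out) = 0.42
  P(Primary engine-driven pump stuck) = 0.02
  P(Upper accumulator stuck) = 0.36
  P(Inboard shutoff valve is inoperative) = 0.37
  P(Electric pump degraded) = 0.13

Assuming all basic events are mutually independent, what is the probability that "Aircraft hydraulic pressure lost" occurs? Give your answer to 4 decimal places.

0.5468

P(PTU path fails) [AND] = 0.32 × 0.20 × 0.42 = 0.026880
P(Standby system fails) [OR] = 1 − (1−0.02) × (1−0.36) = 0.372800
P(System B inoperative) [OR] = 1 − (1−0.22) × (1−0.026880) × (1−0.372800) = 0.523934
P(System A lost) [AND] = 0.37 × 0.13 = 0.048100
P(Aircraft hydraulic pressure lost) [OR] = 1 − (1−0.523934) × (1−0.048100) = 0.546833
Rounded to 4 decimal places: P(Aircraft hydraulic pressure lost) ≈ 0.5468.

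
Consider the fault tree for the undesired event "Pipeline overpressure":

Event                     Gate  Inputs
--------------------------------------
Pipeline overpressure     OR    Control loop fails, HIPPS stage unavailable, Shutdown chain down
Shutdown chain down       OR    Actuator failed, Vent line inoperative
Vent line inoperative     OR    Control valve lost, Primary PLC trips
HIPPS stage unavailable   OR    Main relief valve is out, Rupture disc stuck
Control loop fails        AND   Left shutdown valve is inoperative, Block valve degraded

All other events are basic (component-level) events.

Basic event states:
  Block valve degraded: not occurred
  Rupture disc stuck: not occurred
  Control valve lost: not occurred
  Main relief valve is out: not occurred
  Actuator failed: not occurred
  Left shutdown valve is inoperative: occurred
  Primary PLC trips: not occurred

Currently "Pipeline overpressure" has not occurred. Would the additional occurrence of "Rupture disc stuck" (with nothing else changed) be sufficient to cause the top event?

Yes

Counterfactual: set "Rupture disc stuck" to occurred.
Control loop fails [AND]: Left shutdown valve is inoperative=occurs, Block valve degraded=not → not all inputs occur → does not occur.
HIPPS stage unavailable [OR]: Main relief valve is out=not, Rupture disc stuck=occurs → at least one input occurs → occurs.
Vent line inoperative [OR]: Control valve lost=not, Primary PLC trips=not → no input occurs → does not occur.
Shutdown chain down [OR]: Actuator failed=not, Vent line inoperative=not → no input occurs → does not occur.
Pipeline overpressure [OR]: Control loop fails=not, HIPPS stage unavailable=occurs, Shutdown chain down=not → at least one input occurs → occurs.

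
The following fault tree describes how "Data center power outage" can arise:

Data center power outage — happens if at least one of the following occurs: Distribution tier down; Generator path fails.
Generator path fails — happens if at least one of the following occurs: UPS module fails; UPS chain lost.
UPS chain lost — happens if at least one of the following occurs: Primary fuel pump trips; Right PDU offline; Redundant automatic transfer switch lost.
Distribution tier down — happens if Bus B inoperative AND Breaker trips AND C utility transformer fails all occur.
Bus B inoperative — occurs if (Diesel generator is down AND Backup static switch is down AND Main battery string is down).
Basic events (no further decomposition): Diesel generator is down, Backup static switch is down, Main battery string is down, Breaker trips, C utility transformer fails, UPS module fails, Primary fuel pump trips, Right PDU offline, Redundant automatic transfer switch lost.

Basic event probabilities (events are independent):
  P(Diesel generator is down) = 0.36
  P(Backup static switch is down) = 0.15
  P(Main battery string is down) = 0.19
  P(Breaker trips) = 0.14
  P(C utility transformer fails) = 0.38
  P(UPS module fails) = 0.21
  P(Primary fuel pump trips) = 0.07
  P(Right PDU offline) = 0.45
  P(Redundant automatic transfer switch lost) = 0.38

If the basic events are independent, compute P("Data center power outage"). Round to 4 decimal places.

P(Bus B inoperative) [AND] = 0.36 × 0.15 × 0.19 = 0.010260
P(Distribution tier down) [AND] = 0.010260 × 0.14 × 0.38 = 0.000546
P(UPS chain lost) [OR] = 1 − (1−0.07) × (1−0.45) × (1−0.38) = 0.682870
P(Generator path fails) [OR] = 1 − (1−0.21) × (1−0.682870) = 0.749467
P(Data center power outage) [OR] = 1 − (1−0.000546) × (1−0.749467) = 0.749604
Rounded to 4 decimal places: P(Data center power outage) ≈ 0.7496.

0.7496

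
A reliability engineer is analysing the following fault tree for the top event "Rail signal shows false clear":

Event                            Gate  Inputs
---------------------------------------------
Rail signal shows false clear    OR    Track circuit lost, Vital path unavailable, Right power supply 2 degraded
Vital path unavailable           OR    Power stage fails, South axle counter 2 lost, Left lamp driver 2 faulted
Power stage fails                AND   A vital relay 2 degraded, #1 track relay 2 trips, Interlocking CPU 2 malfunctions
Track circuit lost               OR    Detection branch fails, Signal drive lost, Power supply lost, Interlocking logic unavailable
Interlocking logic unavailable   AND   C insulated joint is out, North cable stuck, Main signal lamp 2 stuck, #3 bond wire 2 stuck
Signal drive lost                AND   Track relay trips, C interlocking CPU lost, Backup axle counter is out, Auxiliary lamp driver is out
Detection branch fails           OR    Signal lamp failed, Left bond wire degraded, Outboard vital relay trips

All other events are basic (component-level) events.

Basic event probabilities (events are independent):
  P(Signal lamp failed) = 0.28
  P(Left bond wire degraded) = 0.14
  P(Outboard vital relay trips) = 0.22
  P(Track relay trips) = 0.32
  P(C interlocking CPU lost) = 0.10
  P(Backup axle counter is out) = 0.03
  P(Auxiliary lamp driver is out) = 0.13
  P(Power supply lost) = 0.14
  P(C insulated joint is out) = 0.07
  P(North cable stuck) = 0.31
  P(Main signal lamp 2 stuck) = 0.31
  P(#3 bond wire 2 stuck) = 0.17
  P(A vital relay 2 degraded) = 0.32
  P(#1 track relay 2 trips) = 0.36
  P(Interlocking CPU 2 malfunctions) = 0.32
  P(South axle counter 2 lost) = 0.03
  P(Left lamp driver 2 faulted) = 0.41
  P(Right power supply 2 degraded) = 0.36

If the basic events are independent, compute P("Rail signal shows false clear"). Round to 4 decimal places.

P(Detection branch fails) [OR] = 1 − (1−0.28) × (1−0.14) × (1−0.22) = 0.517024
P(Signal drive lost) [AND] = 0.32 × 0.10 × 0.03 × 0.13 = 0.000125
P(Interlocking logic unavailable) [AND] = 0.07 × 0.31 × 0.31 × 0.17 = 0.001144
P(Track circuit lost) [OR] = 1 − (1−0.517024) × (1−0.000125) × (1−0.14) × (1−0.001144) = 0.585168
P(Power stage fails) [AND] = 0.32 × 0.36 × 0.32 = 0.036864
P(Vital path unavailable) [OR] = 1 − (1−0.036864) × (1−0.03) × (1−0.41) = 0.448797
P(Rail signal shows false clear) [OR] = 1 − (1−0.585168) × (1−0.448797) × (1−0.36) = 0.853660
Rounded to 4 decimal places: P(Rail signal shows false clear) ≈ 0.8537.

0.8537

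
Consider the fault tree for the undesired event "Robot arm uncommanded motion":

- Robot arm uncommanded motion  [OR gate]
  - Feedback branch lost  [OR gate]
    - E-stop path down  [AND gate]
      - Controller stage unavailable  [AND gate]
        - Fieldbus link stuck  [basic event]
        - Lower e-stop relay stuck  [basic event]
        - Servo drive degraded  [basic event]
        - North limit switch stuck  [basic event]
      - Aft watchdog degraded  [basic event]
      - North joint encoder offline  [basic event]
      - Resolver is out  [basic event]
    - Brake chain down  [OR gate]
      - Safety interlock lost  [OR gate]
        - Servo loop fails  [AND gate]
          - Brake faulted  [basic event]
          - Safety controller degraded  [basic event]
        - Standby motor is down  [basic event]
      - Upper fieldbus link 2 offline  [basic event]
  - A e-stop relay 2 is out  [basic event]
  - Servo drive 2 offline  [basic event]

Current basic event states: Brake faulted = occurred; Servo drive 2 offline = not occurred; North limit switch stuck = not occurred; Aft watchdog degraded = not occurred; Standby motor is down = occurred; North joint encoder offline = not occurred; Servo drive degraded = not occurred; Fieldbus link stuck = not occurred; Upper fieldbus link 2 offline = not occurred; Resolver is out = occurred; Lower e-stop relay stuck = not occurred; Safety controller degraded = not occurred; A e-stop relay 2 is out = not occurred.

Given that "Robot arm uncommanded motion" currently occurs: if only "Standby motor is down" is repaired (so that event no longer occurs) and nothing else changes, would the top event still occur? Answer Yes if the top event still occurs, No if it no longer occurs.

No

Counterfactual: set "Standby motor is down" to not occurred.
Controller stage unavailable [AND]: Fieldbus link stuck=not, Lower e-stop relay stuck=not, Servo drive degraded=not, North limit switch stuck=not → not all inputs occur → does not occur.
E-stop path down [AND]: Controller stage unavailable=not, Aft watchdog degraded=not, North joint encoder offline=not, Resolver is out=occurs → not all inputs occur → does not occur.
Servo loop fails [AND]: Brake faulted=occurs, Safety controller degraded=not → not all inputs occur → does not occur.
Safety interlock lost [OR]: Servo loop fails=not, Standby motor is down=not → no input occurs → does not occur.
Brake chain down [OR]: Safety interlock lost=not, Upper fieldbus link 2 offline=not → no input occurs → does not occur.
Feedback branch lost [OR]: E-stop path down=not, Brake chain down=not → no input occurs → does not occur.
Robot arm uncommanded motion [OR]: Feedback branch lost=not, A e-stop relay 2 is out=not, Servo drive 2 offline=not → no input occurs → does not occur.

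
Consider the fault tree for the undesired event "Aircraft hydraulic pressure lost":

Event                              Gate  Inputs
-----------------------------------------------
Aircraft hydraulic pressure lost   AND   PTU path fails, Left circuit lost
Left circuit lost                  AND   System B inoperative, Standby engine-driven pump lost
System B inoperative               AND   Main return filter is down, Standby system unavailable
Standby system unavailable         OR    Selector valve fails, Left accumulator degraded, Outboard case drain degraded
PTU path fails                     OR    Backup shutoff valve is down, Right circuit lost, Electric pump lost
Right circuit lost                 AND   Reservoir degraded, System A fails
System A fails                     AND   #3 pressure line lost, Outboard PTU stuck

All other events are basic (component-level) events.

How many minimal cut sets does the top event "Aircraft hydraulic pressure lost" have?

9

System A fails [AND]: one cut set from each child combined → 1 × 1 = 1 cut set(s).
Right circuit lost [AND]: one cut set from each child combined → 1 × 1 = 1 cut set(s).
PTU path fails [OR]: union of children's cut sets → 3 cut set(s).
Standby system unavailable [OR]: union of children's cut sets → 3 cut set(s).
System B inoperative [AND]: one cut set from each child combined → 1 × 3 = 3 cut set(s).
Left circuit lost [AND]: one cut set from each child combined → 3 × 1 = 3 cut set(s).
Aircraft hydraulic pressure lost [AND]: one cut set from each child combined → 3 × 3 = 9 cut set(s).
Minimal cut sets: {Backup shutoff valve is down, Main return filter is down, Selector valve fails, Standby engine-driven pump lost}; {Backup shutoff valve is down, Left accumulator degraded, Main return filter is down, Standby engine-driven pump lost}; {Backup shutoff valve is down, Main return filter is down, Outboard case drain degraded, Standby engine-driven pump lost}; {#3 pressure line lost, Main return filter is down, Outboard PTU stuck, Reservoir degraded, Selector valve fails, Standby engine-driven pump lost}; {#3 pressure line lost, Left accumulator degraded, Main return filter is down, Outboard PTU stuck, Reservoir degraded, Standby engine-driven pump lost}; {#3 pressure line lost, Main return filter is down, Outboard PTU stuck, Outboard case drain degraded, Reservoir degraded, Standby engine-driven pump lost}; {Electric pump lost, Main return filter is down, Selector valve fails, Standby engine-driven pump lost}; {Electric pump lost, Left accumulator degraded, Main return filter is down, Standby engine-driven pump lost}; {Electric pump lost, Main return filter is down, Outboard case drain degraded, Standby engine-driven pump lost}.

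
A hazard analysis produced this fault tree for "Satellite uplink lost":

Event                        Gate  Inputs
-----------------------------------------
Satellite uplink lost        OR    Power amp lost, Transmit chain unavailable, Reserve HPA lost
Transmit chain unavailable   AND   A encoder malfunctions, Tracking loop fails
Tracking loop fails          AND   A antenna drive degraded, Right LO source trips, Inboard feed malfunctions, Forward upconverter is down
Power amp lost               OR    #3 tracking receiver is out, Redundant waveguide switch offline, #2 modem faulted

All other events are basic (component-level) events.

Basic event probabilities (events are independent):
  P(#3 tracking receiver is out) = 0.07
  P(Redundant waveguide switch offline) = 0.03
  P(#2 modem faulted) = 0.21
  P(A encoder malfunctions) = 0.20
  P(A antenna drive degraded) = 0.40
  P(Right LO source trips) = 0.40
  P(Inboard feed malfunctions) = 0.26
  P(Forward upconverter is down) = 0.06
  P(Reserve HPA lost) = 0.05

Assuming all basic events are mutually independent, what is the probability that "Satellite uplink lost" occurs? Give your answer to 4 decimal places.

0.3233

P(Power amp lost) [OR] = 1 − (1−0.07) × (1−0.03) × (1−0.21) = 0.287341
P(Tracking loop fails) [AND] = 0.40 × 0.40 × 0.26 × 0.06 = 0.002496
P(Transmit chain unavailable) [AND] = 0.20 × 0.002496 = 0.000499
P(Satellite uplink lost) [OR] = 1 − (1−0.287341) × (1−0.000499) × (1−0.05) = 0.323312
Rounded to 4 decimal places: P(Satellite uplink lost) ≈ 0.3233.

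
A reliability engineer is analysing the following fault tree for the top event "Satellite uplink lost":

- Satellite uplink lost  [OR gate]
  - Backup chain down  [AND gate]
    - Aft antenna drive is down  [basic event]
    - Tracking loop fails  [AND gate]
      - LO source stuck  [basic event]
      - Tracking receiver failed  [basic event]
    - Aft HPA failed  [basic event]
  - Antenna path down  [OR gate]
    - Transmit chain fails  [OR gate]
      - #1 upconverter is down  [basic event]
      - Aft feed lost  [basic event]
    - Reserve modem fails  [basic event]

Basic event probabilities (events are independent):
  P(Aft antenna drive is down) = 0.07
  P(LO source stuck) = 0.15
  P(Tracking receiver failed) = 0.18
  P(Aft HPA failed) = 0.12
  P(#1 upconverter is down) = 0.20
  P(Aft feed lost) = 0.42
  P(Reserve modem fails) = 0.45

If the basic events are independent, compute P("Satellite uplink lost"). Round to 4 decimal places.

P(Tracking loop fails) [AND] = 0.15 × 0.18 = 0.027000
P(Backup chain down) [AND] = 0.07 × 0.027000 × 0.12 = 0.000227
P(Transmit chain fails) [OR] = 1 − (1−0.20) × (1−0.42) = 0.536000
P(Antenna path down) [OR] = 1 − (1−0.536000) × (1−0.45) = 0.744800
P(Satellite uplink lost) [OR] = 1 − (1−0.000227) × (1−0.744800) = 0.744858
Rounded to 4 decimal places: P(Satellite uplink lost) ≈ 0.7449.

0.7449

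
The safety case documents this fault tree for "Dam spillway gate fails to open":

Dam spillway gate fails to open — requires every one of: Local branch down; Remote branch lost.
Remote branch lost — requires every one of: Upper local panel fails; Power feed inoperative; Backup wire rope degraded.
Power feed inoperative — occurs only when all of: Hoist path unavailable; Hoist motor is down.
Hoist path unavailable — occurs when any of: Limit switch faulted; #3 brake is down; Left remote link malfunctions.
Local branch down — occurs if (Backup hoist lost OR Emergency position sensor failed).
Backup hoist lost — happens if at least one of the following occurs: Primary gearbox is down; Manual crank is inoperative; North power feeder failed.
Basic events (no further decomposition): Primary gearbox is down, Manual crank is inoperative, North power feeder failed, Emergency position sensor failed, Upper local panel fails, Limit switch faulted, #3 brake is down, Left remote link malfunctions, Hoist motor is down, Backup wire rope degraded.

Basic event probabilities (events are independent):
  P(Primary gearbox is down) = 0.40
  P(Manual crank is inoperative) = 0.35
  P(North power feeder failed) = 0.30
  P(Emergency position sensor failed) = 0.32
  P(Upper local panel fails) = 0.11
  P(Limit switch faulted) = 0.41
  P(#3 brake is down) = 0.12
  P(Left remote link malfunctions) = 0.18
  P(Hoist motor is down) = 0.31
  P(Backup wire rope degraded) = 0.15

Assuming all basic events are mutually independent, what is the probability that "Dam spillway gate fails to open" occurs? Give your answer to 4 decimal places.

0.0024

P(Backup hoist lost) [OR] = 1 − (1−0.40) × (1−0.35) × (1−0.30) = 0.727000
P(Local branch down) [OR] = 1 − (1−0.727000) × (1−0.32) = 0.814360
P(Hoist path unavailable) [OR] = 1 − (1−0.41) × (1−0.12) × (1−0.18) = 0.574256
P(Power feed inoperative) [AND] = 0.574256 × 0.31 = 0.178019
P(Remote branch lost) [AND] = 0.11 × 0.178019 × 0.15 = 0.002937
P(Dam spillway gate fails to open) [AND] = 0.814360 × 0.002937 = 0.002392
Rounded to 4 decimal places: P(Dam spillway gate fails to open) ≈ 0.0024.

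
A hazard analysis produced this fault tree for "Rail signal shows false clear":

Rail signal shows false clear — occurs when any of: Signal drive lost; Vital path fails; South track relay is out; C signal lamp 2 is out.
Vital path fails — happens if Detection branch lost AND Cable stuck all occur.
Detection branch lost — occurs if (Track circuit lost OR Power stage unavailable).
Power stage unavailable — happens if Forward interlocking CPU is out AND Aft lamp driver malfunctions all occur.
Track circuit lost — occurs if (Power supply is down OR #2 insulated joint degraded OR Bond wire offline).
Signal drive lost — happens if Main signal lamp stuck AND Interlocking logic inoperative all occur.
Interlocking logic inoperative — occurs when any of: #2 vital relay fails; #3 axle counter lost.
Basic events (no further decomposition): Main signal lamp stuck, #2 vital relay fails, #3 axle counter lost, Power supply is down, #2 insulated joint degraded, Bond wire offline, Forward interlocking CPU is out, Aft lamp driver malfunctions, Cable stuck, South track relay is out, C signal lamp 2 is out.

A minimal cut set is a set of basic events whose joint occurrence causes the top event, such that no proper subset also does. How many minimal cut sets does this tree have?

Interlocking logic inoperative [OR]: union of children's cut sets → 2 cut set(s).
Signal drive lost [AND]: one cut set from each child combined → 1 × 2 = 2 cut set(s).
Track circuit lost [OR]: union of children's cut sets → 3 cut set(s).
Power stage unavailable [AND]: one cut set from each child combined → 1 × 1 = 1 cut set(s).
Detection branch lost [OR]: union of children's cut sets → 4 cut set(s).
Vital path fails [AND]: one cut set from each child combined → 4 × 1 = 4 cut set(s).
Rail signal shows false clear [OR]: union of children's cut sets → 8 cut set(s).
Minimal cut sets: {#2 vital relay fails, Main signal lamp stuck}; {#3 axle counter lost, Main signal lamp stuck}; {Cable stuck, Power supply is down}; {#2 insulated joint degraded, Cable stuck}; {Bond wire offline, Cable stuck}; {Aft lamp driver malfunctions, Cable stuck, Forward interlocking CPU is out}; {South track relay is out}; {C signal lamp 2 is out}.

8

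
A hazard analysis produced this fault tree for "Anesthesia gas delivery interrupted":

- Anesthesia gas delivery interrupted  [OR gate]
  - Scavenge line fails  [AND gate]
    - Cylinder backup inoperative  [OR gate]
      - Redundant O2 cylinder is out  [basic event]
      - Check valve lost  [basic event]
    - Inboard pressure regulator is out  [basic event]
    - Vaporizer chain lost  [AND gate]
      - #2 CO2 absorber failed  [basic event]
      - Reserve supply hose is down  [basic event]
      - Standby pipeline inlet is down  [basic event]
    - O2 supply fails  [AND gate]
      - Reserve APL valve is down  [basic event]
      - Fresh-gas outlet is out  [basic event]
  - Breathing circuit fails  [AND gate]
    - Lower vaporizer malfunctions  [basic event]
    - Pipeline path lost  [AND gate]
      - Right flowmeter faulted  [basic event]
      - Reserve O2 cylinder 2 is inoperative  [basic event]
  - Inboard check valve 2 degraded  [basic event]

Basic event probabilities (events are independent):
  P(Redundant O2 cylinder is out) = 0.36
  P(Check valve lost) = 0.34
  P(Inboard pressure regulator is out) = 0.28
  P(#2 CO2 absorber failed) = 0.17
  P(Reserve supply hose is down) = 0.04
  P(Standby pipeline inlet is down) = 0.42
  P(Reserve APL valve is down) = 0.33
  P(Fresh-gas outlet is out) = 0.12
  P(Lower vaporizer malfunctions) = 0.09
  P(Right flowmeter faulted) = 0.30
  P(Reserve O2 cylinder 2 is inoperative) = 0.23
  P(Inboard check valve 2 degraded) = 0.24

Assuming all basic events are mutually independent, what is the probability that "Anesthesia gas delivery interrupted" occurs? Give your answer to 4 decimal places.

P(Cylinder backup inoperative) [OR] = 1 − (1−0.36) × (1−0.34) = 0.577600
P(Vaporizer chain lost) [AND] = 0.17 × 0.04 × 0.42 = 0.002856
P(O2 supply fails) [AND] = 0.33 × 0.12 = 0.039600
P(Scavenge line fails) [AND] = 0.577600 × 0.28 × 0.002856 × 0.039600 = 0.000018
P(Pipeline path lost) [AND] = 0.30 × 0.23 = 0.069000
P(Breathing circuit fails) [AND] = 0.09 × 0.069000 = 0.006210
P(Anesthesia gas delivery interrupted) [OR] = 1 − (1−0.000018) × (1−0.006210) × (1−0.24) = 0.244733
Rounded to 4 decimal places: P(Anesthesia gas delivery interrupted) ≈ 0.2447.

0.2447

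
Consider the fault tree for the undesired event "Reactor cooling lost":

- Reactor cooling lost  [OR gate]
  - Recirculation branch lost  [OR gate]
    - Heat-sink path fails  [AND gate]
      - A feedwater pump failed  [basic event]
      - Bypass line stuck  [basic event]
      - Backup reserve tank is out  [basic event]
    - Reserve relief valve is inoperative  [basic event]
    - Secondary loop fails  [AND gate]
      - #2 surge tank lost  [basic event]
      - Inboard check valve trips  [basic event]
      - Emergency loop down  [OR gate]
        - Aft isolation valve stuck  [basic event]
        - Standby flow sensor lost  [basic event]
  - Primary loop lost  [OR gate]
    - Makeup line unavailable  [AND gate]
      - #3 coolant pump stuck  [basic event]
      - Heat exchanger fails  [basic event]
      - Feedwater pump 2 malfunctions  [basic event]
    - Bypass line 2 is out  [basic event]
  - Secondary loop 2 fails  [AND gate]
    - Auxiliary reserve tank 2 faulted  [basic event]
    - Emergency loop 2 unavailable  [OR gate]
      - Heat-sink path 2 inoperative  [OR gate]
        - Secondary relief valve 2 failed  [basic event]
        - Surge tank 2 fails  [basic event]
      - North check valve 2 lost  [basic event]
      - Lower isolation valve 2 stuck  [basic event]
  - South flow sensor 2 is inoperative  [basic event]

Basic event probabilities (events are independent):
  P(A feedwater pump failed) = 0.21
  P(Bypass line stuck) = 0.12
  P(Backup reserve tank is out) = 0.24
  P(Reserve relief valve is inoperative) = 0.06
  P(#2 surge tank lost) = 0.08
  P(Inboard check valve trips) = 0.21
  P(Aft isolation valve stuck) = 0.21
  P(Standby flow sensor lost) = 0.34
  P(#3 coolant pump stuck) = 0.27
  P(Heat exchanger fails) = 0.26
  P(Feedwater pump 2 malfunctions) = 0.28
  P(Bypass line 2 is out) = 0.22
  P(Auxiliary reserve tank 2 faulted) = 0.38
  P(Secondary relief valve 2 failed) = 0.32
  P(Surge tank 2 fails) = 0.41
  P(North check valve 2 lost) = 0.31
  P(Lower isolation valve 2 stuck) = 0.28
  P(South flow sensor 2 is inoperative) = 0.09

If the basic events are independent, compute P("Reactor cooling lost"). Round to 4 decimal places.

0.5513

P(Heat-sink path fails) [AND] = 0.21 × 0.12 × 0.24 = 0.006048
P(Emergency loop down) [OR] = 1 − (1−0.21) × (1−0.34) = 0.478600
P(Secondary loop fails) [AND] = 0.08 × 0.21 × 0.478600 = 0.008040
P(Recirculation branch lost) [OR] = 1 − (1−0.006048) × (1−0.06) × (1−0.008040) = 0.073197
P(Makeup line unavailable) [AND] = 0.27 × 0.26 × 0.28 = 0.019656
P(Primary loop lost) [OR] = 1 − (1−0.019656) × (1−0.22) = 0.235332
P(Heat-sink path 2 inoperative) [OR] = 1 − (1−0.32) × (1−0.41) = 0.598800
P(Emergency loop 2 unavailable) [OR] = 1 − (1−0.598800) × (1−0.31) × (1−0.28) = 0.800684
P(Secondary loop 2 fails) [AND] = 0.38 × 0.800684 = 0.304260
P(Reactor cooling lost) [OR] = 1 − (1−0.073197) × (1−0.235332) × (1−0.304260) × (1−0.09) = 0.551308
Rounded to 4 decimal places: P(Reactor cooling lost) ≈ 0.5513.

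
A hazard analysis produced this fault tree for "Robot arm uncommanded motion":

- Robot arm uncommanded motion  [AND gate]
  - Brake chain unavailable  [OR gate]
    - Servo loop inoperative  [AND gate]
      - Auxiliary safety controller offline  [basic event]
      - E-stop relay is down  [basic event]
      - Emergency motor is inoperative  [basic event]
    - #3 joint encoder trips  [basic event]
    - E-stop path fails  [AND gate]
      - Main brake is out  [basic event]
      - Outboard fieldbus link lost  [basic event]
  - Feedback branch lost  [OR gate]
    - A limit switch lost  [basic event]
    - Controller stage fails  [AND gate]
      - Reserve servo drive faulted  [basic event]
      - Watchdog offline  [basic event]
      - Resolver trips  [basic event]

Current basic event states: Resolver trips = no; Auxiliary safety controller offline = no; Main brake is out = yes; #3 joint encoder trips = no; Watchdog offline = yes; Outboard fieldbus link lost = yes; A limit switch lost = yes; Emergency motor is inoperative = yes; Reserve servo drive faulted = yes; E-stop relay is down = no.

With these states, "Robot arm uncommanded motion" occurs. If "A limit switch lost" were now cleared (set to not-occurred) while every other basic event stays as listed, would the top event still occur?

No

Counterfactual: set "A limit switch lost" to not occurred.
Servo loop inoperative [AND]: Auxiliary safety controller offline=not, E-stop relay is down=not, Emergency motor is inoperative=occurs → not all inputs occur → does not occur.
E-stop path fails [AND]: Main brake is out=occurs, Outboard fieldbus link lost=occurs → all inputs occur → occurs.
Brake chain unavailable [OR]: Servo loop inoperative=not, #3 joint encoder trips=not, E-stop path fails=occurs → at least one input occurs → occurs.
Controller stage fails [AND]: Reserve servo drive faulted=occurs, Watchdog offline=occurs, Resolver trips=not → not all inputs occur → does not occur.
Feedback branch lost [OR]: A limit switch lost=not, Controller stage fails=not → no input occurs → does not occur.
Robot arm uncommanded motion [AND]: Brake chain unavailable=occurs, Feedback branch lost=not → not all inputs occur → does not occur.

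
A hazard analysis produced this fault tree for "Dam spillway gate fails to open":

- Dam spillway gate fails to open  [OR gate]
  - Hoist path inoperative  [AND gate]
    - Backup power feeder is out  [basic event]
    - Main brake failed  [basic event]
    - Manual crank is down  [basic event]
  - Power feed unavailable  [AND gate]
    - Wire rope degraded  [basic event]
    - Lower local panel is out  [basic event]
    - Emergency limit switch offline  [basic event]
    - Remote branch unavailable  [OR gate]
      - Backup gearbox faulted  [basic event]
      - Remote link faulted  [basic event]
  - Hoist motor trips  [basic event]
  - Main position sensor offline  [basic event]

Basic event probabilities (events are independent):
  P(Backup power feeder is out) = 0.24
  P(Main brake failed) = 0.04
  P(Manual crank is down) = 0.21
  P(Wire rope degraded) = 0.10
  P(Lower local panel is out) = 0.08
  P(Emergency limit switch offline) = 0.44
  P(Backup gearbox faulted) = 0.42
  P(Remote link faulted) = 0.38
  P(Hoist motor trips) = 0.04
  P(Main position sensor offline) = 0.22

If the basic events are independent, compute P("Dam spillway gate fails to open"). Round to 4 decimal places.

P(Hoist path inoperative) [AND] = 0.24 × 0.04 × 0.21 = 0.002016
P(Remote branch unavailable) [OR] = 1 − (1−0.42) × (1−0.38) = 0.640400
P(Power feed unavailable) [AND] = 0.10 × 0.08 × 0.44 × 0.640400 = 0.002254
P(Dam spillway gate fails to open) [OR] = 1 − (1−0.002016) × (1−0.002254) × (1−0.04) × (1−0.22) = 0.254394
Rounded to 4 decimal places: P(Dam spillway gate fails to open) ≈ 0.2544.

0.2544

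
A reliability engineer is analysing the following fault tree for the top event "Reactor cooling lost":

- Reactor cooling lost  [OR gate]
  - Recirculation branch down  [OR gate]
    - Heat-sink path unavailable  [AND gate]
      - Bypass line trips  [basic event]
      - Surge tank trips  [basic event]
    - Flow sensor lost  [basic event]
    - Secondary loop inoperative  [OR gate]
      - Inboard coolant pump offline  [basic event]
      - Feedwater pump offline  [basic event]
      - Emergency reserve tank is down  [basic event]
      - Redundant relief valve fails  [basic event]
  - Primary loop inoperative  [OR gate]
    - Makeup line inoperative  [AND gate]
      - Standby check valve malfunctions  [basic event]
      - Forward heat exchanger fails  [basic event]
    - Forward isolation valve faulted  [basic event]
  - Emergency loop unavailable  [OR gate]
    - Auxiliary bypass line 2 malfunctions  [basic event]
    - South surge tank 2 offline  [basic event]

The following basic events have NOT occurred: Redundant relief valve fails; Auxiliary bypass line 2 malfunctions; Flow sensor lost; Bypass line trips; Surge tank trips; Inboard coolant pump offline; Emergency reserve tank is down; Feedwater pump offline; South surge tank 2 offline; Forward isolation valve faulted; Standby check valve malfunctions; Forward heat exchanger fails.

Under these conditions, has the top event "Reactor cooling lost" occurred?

Heat-sink path unavailable [AND]: Bypass line trips=not, Surge tank trips=not → not all inputs occur → does not occur.
Secondary loop inoperative [OR]: Inboard coolant pump offline=not, Feedwater pump offline=not, Emergency reserve tank is down=not, Redundant relief valve fails=not → no input occurs → does not occur.
Recirculation branch down [OR]: Heat-sink path unavailable=not, Flow sensor lost=not, Secondary loop inoperative=not → no input occurs → does not occur.
Makeup line inoperative [AND]: Standby check valve malfunctions=not, Forward heat exchanger fails=not → not all inputs occur → does not occur.
Primary loop inoperative [OR]: Makeup line inoperative=not, Forward isolation valve faulted=not → no input occurs → does not occur.
Emergency loop unavailable [OR]: Auxiliary bypass line 2 malfunctions=not, South surge tank 2 offline=not → no input occurs → does not occur.
Reactor cooling lost [OR]: Recirculation branch down=not, Primary loop inoperative=not, Emergency loop unavailable=not → no input occurs → does not occur.

No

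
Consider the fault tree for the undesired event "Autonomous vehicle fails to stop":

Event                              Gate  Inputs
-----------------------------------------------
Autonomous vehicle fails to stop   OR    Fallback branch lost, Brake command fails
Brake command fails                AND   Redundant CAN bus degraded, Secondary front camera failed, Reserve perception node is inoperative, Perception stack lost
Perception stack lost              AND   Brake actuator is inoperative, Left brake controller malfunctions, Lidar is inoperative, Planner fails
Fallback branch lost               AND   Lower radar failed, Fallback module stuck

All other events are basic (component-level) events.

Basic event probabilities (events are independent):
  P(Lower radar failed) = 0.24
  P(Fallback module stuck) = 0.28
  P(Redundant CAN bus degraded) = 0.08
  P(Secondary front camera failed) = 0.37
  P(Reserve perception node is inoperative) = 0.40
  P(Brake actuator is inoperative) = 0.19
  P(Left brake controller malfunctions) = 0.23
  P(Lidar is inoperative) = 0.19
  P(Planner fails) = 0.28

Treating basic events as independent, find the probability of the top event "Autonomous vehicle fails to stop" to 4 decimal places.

0.0672

P(Fallback branch lost) [AND] = 0.24 × 0.28 = 0.067200
P(Perception stack lost) [AND] = 0.19 × 0.23 × 0.19 × 0.28 = 0.002325
P(Brake command fails) [AND] = 0.08 × 0.37 × 0.40 × 0.002325 = 0.000028
P(Autonomous vehicle fails to stop) [OR] = 1 − (1−0.067200) × (1−0.000028) = 0.067226
Rounded to 4 decimal places: P(Autonomous vehicle fails to stop) ≈ 0.0672.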